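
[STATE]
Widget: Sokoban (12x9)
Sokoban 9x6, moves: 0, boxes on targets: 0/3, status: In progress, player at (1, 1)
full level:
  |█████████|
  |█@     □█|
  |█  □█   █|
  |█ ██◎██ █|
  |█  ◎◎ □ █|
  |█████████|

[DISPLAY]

█████████   
█@     □█   
█  □█   █   
█ ██◎██ █   
█  ◎◎ □ █   
█████████   
Moves: 0  0/
            
            


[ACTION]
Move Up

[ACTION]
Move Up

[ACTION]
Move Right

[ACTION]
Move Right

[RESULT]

█████████   
█  @   □█   
█  □█   █   
█ ██◎██ █   
█  ◎◎ □ █   
█████████   
Moves: 2  0/
            
            


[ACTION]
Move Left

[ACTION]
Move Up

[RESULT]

█████████   
█ @    □█   
█  □█   █   
█ ██◎██ █   
█  ◎◎ □ █   
█████████   
Moves: 3  0/
            
            


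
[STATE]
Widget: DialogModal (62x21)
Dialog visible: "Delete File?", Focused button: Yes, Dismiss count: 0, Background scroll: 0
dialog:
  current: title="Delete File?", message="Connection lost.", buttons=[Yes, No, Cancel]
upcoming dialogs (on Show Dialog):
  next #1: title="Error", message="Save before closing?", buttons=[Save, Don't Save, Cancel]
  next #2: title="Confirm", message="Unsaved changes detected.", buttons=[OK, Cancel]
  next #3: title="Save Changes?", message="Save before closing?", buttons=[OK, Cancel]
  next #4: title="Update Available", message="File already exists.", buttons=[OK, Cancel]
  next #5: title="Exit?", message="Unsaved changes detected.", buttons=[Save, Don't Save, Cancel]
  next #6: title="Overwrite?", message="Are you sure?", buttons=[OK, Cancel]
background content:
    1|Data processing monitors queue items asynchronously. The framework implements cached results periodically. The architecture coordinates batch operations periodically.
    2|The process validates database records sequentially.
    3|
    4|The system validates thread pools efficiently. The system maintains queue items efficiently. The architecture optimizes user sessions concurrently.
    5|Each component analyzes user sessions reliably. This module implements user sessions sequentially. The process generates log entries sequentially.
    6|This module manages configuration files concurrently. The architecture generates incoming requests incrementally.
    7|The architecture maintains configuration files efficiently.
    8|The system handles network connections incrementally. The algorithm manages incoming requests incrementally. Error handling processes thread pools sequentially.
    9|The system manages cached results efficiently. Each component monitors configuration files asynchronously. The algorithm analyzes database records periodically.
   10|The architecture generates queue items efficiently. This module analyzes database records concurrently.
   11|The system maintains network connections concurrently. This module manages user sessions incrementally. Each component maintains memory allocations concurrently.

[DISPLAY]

Data processing monitors queue items asynchronously. The frame
The process validates database records sequentially.          
                                                              
The system validates thread pools efficiently. The system main
Each component analyzes user sessions reliably. This module im
This module manages configuration files concurrently. The arch
The architecture maintains configuration files efficiently.   
The system handles network connections incrementally. The algo
The system manages ┌─────────────────────┐tly. Each component 
The architecture ge│     Delete File?    │iciently. This modul
The system maintain│   Connection lost.  │oncurrently. This mo
                   │ [Yes]  No   Cancel  │                    
                   └─────────────────────┘                    
                                                              
                                                              
                                                              
                                                              
                                                              
                                                              
                                                              
                                                              


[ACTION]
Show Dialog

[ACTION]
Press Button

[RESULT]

Data processing monitors queue items asynchronously. The frame
The process validates database records sequentially.          
                                                              
The system validates thread pools efficiently. The system main
Each component analyzes user sessions reliably. This module im
This module manages configuration files concurrently. The arch
The architecture maintains configuration files efficiently.   
The system handles network connections incrementally. The algo
The system manages cached results efficiently. Each component 
The architecture generates queue items efficiently. This modul
The system maintains network connections concurrently. This mo
                                                              
                                                              
                                                              
                                                              
                                                              
                                                              
                                                              
                                                              
                                                              
                                                              


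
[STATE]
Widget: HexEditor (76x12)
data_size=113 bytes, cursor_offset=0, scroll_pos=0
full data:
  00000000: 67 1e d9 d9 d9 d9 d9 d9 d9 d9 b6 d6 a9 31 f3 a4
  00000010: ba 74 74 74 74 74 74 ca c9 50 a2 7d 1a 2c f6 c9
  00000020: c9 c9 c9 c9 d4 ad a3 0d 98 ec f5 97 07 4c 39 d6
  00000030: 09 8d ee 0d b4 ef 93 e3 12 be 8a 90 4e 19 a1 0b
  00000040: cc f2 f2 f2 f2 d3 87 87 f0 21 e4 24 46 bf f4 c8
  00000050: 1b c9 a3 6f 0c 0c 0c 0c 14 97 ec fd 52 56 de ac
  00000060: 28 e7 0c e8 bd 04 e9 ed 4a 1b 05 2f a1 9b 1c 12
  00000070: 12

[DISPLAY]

00000000  67 1e d9 d9 d9 d9 d9 d9  d9 d9 b6 d6 a9 31 f3 a4  |g............1.
00000010  ba 74 74 74 74 74 74 ca  c9 50 a2 7d 1a 2c f6 c9  |.tttttt..P.}.,.
00000020  c9 c9 c9 c9 d4 ad a3 0d  98 ec f5 97 07 4c 39 d6  |.............L9
00000030  09 8d ee 0d b4 ef 93 e3  12 be 8a 90 4e 19 a1 0b  |............N..
00000040  cc f2 f2 f2 f2 d3 87 87  f0 21 e4 24 46 bf f4 c8  |.........!.$F..
00000050  1b c9 a3 6f 0c 0c 0c 0c  14 97 ec fd 52 56 de ac  |...o........RV.
00000060  28 e7 0c e8 bd 04 e9 ed  4a 1b 05 2f a1 9b 1c 12  |(.......J../...
00000070  12                                                |.              
                                                                            
                                                                            
                                                                            
                                                                            


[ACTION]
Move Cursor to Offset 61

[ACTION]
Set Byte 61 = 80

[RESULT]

00000000  67 1e d9 d9 d9 d9 d9 d9  d9 d9 b6 d6 a9 31 f3 a4  |g............1.
00000010  ba 74 74 74 74 74 74 ca  c9 50 a2 7d 1a 2c f6 c9  |.tttttt..P.}.,.
00000020  c9 c9 c9 c9 d4 ad a3 0d  98 ec f5 97 07 4c 39 d6  |.............L9
00000030  09 8d ee 0d b4 ef 93 e3  12 be 8a 90 4e 80 a1 0b  |............N..
00000040  cc f2 f2 f2 f2 d3 87 87  f0 21 e4 24 46 bf f4 c8  |.........!.$F..
00000050  1b c9 a3 6f 0c 0c 0c 0c  14 97 ec fd 52 56 de ac  |...o........RV.
00000060  28 e7 0c e8 bd 04 e9 ed  4a 1b 05 2f a1 9b 1c 12  |(.......J../...
00000070  12                                                |.              
                                                                            
                                                                            
                                                                            
                                                                            


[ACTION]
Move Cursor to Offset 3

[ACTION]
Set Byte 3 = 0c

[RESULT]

00000000  67 1e d9 0C d9 d9 d9 d9  d9 d9 b6 d6 a9 31 f3 a4  |g............1.
00000010  ba 74 74 74 74 74 74 ca  c9 50 a2 7d 1a 2c f6 c9  |.tttttt..P.}.,.
00000020  c9 c9 c9 c9 d4 ad a3 0d  98 ec f5 97 07 4c 39 d6  |.............L9
00000030  09 8d ee 0d b4 ef 93 e3  12 be 8a 90 4e 80 a1 0b  |............N..
00000040  cc f2 f2 f2 f2 d3 87 87  f0 21 e4 24 46 bf f4 c8  |.........!.$F..
00000050  1b c9 a3 6f 0c 0c 0c 0c  14 97 ec fd 52 56 de ac  |...o........RV.
00000060  28 e7 0c e8 bd 04 e9 ed  4a 1b 05 2f a1 9b 1c 12  |(.......J../...
00000070  12                                                |.              
                                                                            
                                                                            
                                                                            
                                                                            


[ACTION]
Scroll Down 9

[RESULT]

00000070  12                                                |.              
                                                                            
                                                                            
                                                                            
                                                                            
                                                                            
                                                                            
                                                                            
                                                                            
                                                                            
                                                                            
                                                                            


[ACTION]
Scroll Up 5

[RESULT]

00000020  c9 c9 c9 c9 d4 ad a3 0d  98 ec f5 97 07 4c 39 d6  |.............L9
00000030  09 8d ee 0d b4 ef 93 e3  12 be 8a 90 4e 80 a1 0b  |............N..
00000040  cc f2 f2 f2 f2 d3 87 87  f0 21 e4 24 46 bf f4 c8  |.........!.$F..
00000050  1b c9 a3 6f 0c 0c 0c 0c  14 97 ec fd 52 56 de ac  |...o........RV.
00000060  28 e7 0c e8 bd 04 e9 ed  4a 1b 05 2f a1 9b 1c 12  |(.......J../...
00000070  12                                                |.              
                                                                            
                                                                            
                                                                            
                                                                            
                                                                            
                                                                            


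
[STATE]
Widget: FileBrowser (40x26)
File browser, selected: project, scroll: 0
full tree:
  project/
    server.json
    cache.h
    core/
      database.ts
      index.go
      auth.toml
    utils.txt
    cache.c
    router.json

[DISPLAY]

> [-] project/                          
    server.json                         
    cache.h                             
    [+] core/                           
    utils.txt                           
    cache.c                             
    router.json                         
                                        
                                        
                                        
                                        
                                        
                                        
                                        
                                        
                                        
                                        
                                        
                                        
                                        
                                        
                                        
                                        
                                        
                                        
                                        


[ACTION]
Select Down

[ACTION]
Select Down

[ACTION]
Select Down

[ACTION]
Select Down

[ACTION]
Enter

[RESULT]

  [-] project/                          
    server.json                         
    cache.h                             
    [+] core/                           
  > utils.txt                           
    cache.c                             
    router.json                         
                                        
                                        
                                        
                                        
                                        
                                        
                                        
                                        
                                        
                                        
                                        
                                        
                                        
                                        
                                        
                                        
                                        
                                        
                                        


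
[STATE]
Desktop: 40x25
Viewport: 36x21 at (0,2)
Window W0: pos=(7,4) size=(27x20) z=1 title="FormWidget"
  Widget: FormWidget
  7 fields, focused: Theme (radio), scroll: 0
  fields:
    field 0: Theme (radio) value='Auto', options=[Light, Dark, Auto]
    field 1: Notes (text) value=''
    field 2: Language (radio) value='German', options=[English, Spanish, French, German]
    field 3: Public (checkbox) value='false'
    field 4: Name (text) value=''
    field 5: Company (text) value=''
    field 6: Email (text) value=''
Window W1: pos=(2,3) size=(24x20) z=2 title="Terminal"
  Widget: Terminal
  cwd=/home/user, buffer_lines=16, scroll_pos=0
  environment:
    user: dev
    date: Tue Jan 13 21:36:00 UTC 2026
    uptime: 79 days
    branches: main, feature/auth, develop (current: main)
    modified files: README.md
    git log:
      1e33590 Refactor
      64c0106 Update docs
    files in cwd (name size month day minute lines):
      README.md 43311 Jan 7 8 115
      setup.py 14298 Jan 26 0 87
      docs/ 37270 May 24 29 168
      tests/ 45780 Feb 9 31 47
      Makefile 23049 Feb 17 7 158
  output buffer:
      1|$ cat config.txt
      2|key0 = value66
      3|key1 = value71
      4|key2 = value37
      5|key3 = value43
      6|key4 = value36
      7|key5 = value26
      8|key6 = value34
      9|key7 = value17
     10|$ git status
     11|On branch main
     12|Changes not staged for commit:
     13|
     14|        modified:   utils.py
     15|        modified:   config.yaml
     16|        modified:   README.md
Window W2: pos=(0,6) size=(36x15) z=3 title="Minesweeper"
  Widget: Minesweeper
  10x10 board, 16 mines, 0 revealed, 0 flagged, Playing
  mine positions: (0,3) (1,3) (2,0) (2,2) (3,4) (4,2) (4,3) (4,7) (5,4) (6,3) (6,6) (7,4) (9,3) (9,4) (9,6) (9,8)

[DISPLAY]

                                    
  ┏━━━━━━━━━━━━━━━━━━━━━━┓          
  ┃ Terminal             ┃━━━━━━━┓  
  ┠──────────────────────┨       ┃  
┏━━━━━━━━━━━━━━━━━━━━━━━━━━━━━━━━━━┓
┃ Minesweeper                      ┃
┠──────────────────────────────────┨
┃■■■■■■■■■■                        ┃
┃■■■■■■■■■■                        ┃
┃■■■■■■■■■■                        ┃
┃■■■■■■■■■■                        ┃
┃■■■■■■■■■■                        ┃
┃■■■■■■■■■■                        ┃
┃■■■■■■■■■■                        ┃
┃■■■■■■■■■■                        ┃
┃■■■■■■■■■■                        ┃
┃■■■■■■■■■■                        ┃
┃                                  ┃
┗━━━━━━━━━━━━━━━━━━━━━━━━━━━━━━━━━━┛
  ┃        modified:   RE┃       ┃  
  ┗━━━━━━━━━━━━━━━━━━━━━━┛       ┃  


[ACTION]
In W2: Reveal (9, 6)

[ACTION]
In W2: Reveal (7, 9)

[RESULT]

                                    
  ┏━━━━━━━━━━━━━━━━━━━━━━┓          
  ┃ Terminal             ┃━━━━━━━┓  
  ┠──────────────────────┨       ┃  
┏━━━━━━━━━━━━━━━━━━━━━━━━━━━━━━━━━━┓
┃ Minesweeper                      ┃
┠──────────────────────────────────┨
┃■■■✹■■■■■■                        ┃
┃■■■✹■■■■■■                        ┃
┃✹■✹■■■■■■■                        ┃
┃■■■■✹■■■■■                        ┃
┃■■✹✹■■■✹■■                        ┃
┃■■■■✹■■■■■                        ┃
┃■■■✹■■✹■■■                        ┃
┃■■■■✹■■■■■                        ┃
┃■■■■■■■■■■                        ┃
┃■■■✹✹■✹■✹■                        ┃
┃                                  ┃
┗━━━━━━━━━━━━━━━━━━━━━━━━━━━━━━━━━━┛
  ┃        modified:   RE┃       ┃  
  ┗━━━━━━━━━━━━━━━━━━━━━━┛       ┃  


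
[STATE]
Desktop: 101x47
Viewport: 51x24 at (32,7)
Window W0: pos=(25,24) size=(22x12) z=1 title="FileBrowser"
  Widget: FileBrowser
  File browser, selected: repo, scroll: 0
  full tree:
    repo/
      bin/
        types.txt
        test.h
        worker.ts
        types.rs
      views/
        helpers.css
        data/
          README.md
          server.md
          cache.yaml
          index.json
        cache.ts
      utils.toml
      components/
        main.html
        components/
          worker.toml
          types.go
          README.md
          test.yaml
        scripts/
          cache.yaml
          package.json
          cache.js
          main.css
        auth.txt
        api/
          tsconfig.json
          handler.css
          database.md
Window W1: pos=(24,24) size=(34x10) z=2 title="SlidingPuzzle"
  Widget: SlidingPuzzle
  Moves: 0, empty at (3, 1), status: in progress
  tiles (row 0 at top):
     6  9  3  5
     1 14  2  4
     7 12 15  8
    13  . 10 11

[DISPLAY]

                                                   
                                                   
                                                   
                                                   
                                                   
                                                   
                                                   
                                                   
                                                   
                                                   
                                                   
                                                   
                                                   
                                                   
                                                   
                                                   
                                                   
━━━━━━━━━━━━━━━━━━━━━━━━━┓                         
gPuzzle                  ┃                         
─────────────────────────┨                         
───┬────┬────┐           ┃                         
 9 │  3 │  5 │           ┃                         
───┼────┼────┤           ┃                         
14 │  2 │  4 │           ┃                         


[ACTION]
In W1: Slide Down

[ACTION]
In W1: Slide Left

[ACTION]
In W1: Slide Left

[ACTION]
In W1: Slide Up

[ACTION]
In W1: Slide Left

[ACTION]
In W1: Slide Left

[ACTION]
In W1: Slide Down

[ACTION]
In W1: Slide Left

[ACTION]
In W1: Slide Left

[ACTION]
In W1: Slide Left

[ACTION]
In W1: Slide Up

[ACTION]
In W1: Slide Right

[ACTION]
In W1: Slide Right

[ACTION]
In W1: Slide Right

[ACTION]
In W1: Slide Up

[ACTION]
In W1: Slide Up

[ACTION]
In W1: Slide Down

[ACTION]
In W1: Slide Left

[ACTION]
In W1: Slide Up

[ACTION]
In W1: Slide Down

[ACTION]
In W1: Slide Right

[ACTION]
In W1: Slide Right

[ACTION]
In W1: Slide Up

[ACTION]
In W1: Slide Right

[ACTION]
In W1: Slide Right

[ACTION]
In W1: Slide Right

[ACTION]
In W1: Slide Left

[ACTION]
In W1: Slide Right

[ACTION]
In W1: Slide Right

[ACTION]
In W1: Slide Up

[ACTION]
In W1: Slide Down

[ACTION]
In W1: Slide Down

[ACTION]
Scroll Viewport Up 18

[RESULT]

                                                   
                                                   
                                                   
                                                   
                                                   
                                                   
                                                   
                                                   
                                                   
                                                   
                                                   
                                                   
                                                   
                                                   
                                                   
                                                   
                                                   
                                                   
                                                   
                                                   
                                                   
                                                   
                                                   
                                                   


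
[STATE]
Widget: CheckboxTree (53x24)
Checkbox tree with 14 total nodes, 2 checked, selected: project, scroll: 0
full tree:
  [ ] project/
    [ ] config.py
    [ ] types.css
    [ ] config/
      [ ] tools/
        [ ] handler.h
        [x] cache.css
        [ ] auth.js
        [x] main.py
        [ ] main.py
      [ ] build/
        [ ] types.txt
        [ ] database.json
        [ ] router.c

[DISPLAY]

>[-] project/                                        
   [ ] config.py                                     
   [ ] types.css                                     
   [-] config/                                       
     [-] tools/                                      
       [ ] handler.h                                 
       [x] cache.css                                 
       [ ] auth.js                                   
       [x] main.py                                   
       [ ] main.py                                   
     [ ] build/                                      
       [ ] types.txt                                 
       [ ] database.json                             
       [ ] router.c                                  
                                                     
                                                     
                                                     
                                                     
                                                     
                                                     
                                                     
                                                     
                                                     
                                                     


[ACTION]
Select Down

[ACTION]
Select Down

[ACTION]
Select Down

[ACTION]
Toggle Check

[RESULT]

 [-] project/                                        
   [ ] config.py                                     
   [ ] types.css                                     
>  [x] config/                                       
     [x] tools/                                      
       [x] handler.h                                 
       [x] cache.css                                 
       [x] auth.js                                   
       [x] main.py                                   
       [x] main.py                                   
     [x] build/                                      
       [x] types.txt                                 
       [x] database.json                             
       [x] router.c                                  
                                                     
                                                     
                                                     
                                                     
                                                     
                                                     
                                                     
                                                     
                                                     
                                                     


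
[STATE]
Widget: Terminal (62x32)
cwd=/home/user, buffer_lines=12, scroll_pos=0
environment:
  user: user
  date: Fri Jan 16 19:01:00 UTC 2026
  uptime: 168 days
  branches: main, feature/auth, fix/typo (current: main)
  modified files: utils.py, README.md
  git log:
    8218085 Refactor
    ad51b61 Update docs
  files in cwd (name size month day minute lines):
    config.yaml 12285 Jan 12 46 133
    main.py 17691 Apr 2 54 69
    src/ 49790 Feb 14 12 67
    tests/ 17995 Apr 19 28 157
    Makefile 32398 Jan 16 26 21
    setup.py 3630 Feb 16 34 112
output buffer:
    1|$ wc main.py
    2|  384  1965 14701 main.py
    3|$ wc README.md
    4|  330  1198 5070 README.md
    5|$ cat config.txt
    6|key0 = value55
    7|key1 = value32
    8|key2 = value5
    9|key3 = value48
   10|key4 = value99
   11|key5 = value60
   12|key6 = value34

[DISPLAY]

$ wc main.py                                                  
  384  1965 14701 main.py                                     
$ wc README.md                                                
  330  1198 5070 README.md                                    
$ cat config.txt                                              
key0 = value55                                                
key1 = value32                                                
key2 = value5                                                 
key3 = value48                                                
key4 = value99                                                
key5 = value60                                                
key6 = value34                                                
$ █                                                           
                                                              
                                                              
                                                              
                                                              
                                                              
                                                              
                                                              
                                                              
                                                              
                                                              
                                                              
                                                              
                                                              
                                                              
                                                              
                                                              
                                                              
                                                              
                                                              


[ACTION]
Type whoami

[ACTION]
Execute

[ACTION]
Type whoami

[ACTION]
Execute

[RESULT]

$ wc main.py                                                  
  384  1965 14701 main.py                                     
$ wc README.md                                                
  330  1198 5070 README.md                                    
$ cat config.txt                                              
key0 = value55                                                
key1 = value32                                                
key2 = value5                                                 
key3 = value48                                                
key4 = value99                                                
key5 = value60                                                
key6 = value34                                                
$ whoami                                                      
user                                                          
$ whoami                                                      
user                                                          
$ █                                                           
                                                              
                                                              
                                                              
                                                              
                                                              
                                                              
                                                              
                                                              
                                                              
                                                              
                                                              
                                                              
                                                              
                                                              
                                                              


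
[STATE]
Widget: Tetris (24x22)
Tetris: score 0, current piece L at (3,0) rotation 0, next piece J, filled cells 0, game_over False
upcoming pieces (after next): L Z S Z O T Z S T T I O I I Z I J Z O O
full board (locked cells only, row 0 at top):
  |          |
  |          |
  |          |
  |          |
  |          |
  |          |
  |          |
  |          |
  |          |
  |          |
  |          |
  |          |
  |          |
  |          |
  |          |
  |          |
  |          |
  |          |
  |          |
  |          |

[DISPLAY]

     ▒    │Next:        
   ▒▒▒    │█            
          │███          
          │             
          │             
          │             
          │Score:       
          │0            
          │             
          │             
          │             
          │             
          │             
          │             
          │             
          │             
          │             
          │             
          │             
          │             
          │             
          │             


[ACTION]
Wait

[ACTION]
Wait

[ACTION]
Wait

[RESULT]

          │Next:        
          │█            
          │███          
     ▒    │             
   ▒▒▒    │             
          │             
          │Score:       
          │0            
          │             
          │             
          │             
          │             
          │             
          │             
          │             
          │             
          │             
          │             
          │             
          │             
          │             
          │             


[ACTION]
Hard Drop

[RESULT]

   █      │Next:        
   ███    │  ▒          
          │▒▒▒          
          │             
          │             
          │             
          │Score:       
          │0            
          │             
          │             
          │             
          │             
          │             
          │             
          │             
          │             
          │             
          │             
     ▒    │             
   ▒▒▒    │             
          │             
          │             


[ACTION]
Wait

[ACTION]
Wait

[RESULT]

          │Next:        
          │  ▒          
   █      │▒▒▒          
   ███    │             
          │             
          │             
          │Score:       
          │0            
          │             
          │             
          │             
          │             
          │             
          │             
          │             
          │             
          │             
          │             
     ▒    │             
   ▒▒▒    │             
          │             
          │             


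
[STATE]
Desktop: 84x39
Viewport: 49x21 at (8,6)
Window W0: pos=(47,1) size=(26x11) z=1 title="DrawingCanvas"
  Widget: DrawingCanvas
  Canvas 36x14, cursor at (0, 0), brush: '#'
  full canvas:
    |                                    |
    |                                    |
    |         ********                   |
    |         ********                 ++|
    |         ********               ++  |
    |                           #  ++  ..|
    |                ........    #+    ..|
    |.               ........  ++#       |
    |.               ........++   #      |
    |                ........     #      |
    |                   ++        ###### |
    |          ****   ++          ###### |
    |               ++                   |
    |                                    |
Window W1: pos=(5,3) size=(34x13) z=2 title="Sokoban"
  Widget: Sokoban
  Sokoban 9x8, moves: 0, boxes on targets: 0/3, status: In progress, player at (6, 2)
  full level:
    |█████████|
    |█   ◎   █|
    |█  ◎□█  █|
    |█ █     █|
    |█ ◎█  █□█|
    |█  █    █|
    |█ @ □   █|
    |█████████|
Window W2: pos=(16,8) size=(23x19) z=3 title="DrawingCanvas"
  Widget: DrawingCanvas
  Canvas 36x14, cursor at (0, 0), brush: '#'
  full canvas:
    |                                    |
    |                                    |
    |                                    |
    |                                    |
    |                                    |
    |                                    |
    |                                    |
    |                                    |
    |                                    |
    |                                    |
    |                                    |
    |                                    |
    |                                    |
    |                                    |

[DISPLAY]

███████                       ┃        ┃         
  ◎   █                       ┃        ┃         
 ◎□█  █ ┏━━━━━━━━━━━━━━━━━━━━━┓        ┃         
█     █ ┃ DrawingCanvas       ┃        ┃         
◎█  █□█ ┠─────────────────────┨        ┃         
 █    █ ┃+                    ┃        ┗━━━━━━━━━
@ □   █ ┃                     ┃                  
███████ ┃                     ┃                  
ves: 0  ┃                     ┃                  
━━━━━━━━┃                     ┃                  
        ┃                     ┃                  
        ┃                     ┃                  
        ┃                     ┃                  
        ┃                     ┃                  
        ┃                     ┃                  
        ┃                     ┃                  
        ┃                     ┃                  
        ┃                     ┃                  
        ┃                     ┃                  
        ┃                     ┃                  
        ┗━━━━━━━━━━━━━━━━━━━━━┛                  


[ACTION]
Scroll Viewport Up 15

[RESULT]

                                                 
                                       ┏━━━━━━━━━
                                       ┃ DrawingC
━━━━━━━━━━━━━━━━━━━━━━━━━━━━━━┓        ┠─────────
okoban                        ┃        ┃+        
──────────────────────────────┨        ┃         
███████                       ┃        ┃         
  ◎   █                       ┃        ┃         
 ◎□█  █ ┏━━━━━━━━━━━━━━━━━━━━━┓        ┃         
█     █ ┃ DrawingCanvas       ┃        ┃         
◎█  █□█ ┠─────────────────────┨        ┃         
 █    █ ┃+                    ┃        ┗━━━━━━━━━
@ □   █ ┃                     ┃                  
███████ ┃                     ┃                  
ves: 0  ┃                     ┃                  
━━━━━━━━┃                     ┃                  
        ┃                     ┃                  
        ┃                     ┃                  
        ┃                     ┃                  
        ┃                     ┃                  
        ┃                     ┃                  


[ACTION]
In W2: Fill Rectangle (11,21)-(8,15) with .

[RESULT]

                                                 
                                       ┏━━━━━━━━━
                                       ┃ DrawingC
━━━━━━━━━━━━━━━━━━━━━━━━━━━━━━┓        ┠─────────
okoban                        ┃        ┃+        
──────────────────────────────┨        ┃         
███████                       ┃        ┃         
  ◎   █                       ┃        ┃         
 ◎□█  █ ┏━━━━━━━━━━━━━━━━━━━━━┓        ┃         
█     █ ┃ DrawingCanvas       ┃        ┃         
◎█  █□█ ┠─────────────────────┨        ┃         
 █    █ ┃+                    ┃        ┗━━━━━━━━━
@ □   █ ┃                     ┃                  
███████ ┃                     ┃                  
ves: 0  ┃                     ┃                  
━━━━━━━━┃                     ┃                  
        ┃                     ┃                  
        ┃                     ┃                  
        ┃                     ┃                  
        ┃               ......┃                  
        ┃               ......┃                  


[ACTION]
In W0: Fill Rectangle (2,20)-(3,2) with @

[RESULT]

                                                 
                                       ┏━━━━━━━━━
                                       ┃ DrawingC
━━━━━━━━━━━━━━━━━━━━━━━━━━━━━━┓        ┠─────────
okoban                        ┃        ┃+        
──────────────────────────────┨        ┃         
███████                       ┃        ┃  @@@@@@@
  ◎   █                       ┃        ┃  @@@@@@@
 ◎□█  █ ┏━━━━━━━━━━━━━━━━━━━━━┓        ┃         
█     █ ┃ DrawingCanvas       ┃        ┃         
◎█  █□█ ┠─────────────────────┨        ┃         
 █    █ ┃+                    ┃        ┗━━━━━━━━━
@ □   █ ┃                     ┃                  
███████ ┃                     ┃                  
ves: 0  ┃                     ┃                  
━━━━━━━━┃                     ┃                  
        ┃                     ┃                  
        ┃                     ┃                  
        ┃                     ┃                  
        ┃               ......┃                  
        ┃               ......┃                  
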